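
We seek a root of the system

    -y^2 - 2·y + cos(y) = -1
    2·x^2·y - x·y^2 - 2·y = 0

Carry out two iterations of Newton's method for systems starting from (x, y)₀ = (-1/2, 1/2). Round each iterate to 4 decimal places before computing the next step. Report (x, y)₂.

(-0.8856, 0.6688)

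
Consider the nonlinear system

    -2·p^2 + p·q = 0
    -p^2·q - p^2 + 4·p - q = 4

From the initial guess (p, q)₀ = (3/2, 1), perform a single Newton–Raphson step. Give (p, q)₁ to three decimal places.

(0.721, 0.403)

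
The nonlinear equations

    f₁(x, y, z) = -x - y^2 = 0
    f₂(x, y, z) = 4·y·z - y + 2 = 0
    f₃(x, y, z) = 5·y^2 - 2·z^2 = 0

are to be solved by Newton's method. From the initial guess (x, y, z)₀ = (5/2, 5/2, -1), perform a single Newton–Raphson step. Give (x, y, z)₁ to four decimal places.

(-0.0556, 1.2611, -0.5694)

At (5/2, 5/2, -1): F = (-8.7500, -10.5000, 29.2500).
Jacobian J = [[-1, -2·y, 0], [0, 4·z - 1, 4·y], [0, 10·y, -4·z]].
At the point, J = [[-1.0000, -5.0000, 0.0000], [0.0000, -5.0000, 10.0000], [0.0000, 25.0000, 4.0000]] (det J = 270.0000).
Solving J·Δ = −F gives Δ = (-2.5556, -1.2389, 0.4306).
Then the next iterate is (x, y, z)₁ = (-0.0556, 1.2611, -0.5694).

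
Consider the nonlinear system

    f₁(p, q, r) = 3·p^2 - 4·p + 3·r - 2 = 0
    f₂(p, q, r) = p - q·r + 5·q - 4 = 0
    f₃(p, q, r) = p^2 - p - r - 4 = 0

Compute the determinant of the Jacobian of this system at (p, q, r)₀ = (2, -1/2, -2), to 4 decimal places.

J = [[6·p - 4, 0, 3], [1, -r + 5, -q], [2·p - 1, 0, -1]].
At the point, J = [[8.0000, 0.0000, 3.0000], [1.0000, 7.0000, 0.5000], [3.0000, 0.0000, -1.0000]].
det J = -119.0000.

-119.0000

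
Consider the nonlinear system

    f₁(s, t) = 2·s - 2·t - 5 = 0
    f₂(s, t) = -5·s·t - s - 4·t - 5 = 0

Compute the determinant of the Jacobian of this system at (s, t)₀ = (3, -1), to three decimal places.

-30.000

J = [[2, -2], [-5·t - 1, -5·s - 4]].
At the point, J = [[2.000, -2.000], [4.000, -19.000]].
det J = -30.000.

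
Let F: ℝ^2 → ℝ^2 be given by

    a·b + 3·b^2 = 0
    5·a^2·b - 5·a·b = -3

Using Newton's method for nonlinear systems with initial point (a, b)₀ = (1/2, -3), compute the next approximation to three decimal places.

(-22.500, 2.400)

At (1/2, -3): F = (25.500, 6.750).
Jacobian J = [[b, a + 6·b], [10·a·b - 5·b, 5·a^2 - 5·a]].
At the point, J = [[-3.000, -17.500], [0.000, -1.250]] (det J = 3.750).
Solving J·Δ = −F gives Δ = (-23.000, 5.400).
Then the next iterate is (a, b)₁ = (-22.500, 2.400).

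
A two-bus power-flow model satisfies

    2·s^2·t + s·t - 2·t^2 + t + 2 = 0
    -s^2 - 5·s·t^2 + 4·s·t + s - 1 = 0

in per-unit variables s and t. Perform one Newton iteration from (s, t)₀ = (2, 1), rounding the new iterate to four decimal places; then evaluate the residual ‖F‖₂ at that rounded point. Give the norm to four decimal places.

At (2, 1): F = (11.0000, -5.0000).
Jacobian J = [[4·s·t + t, 2·s^2 + s - 4·t + 1], [-2·s - 5·t^2 + 4·t + 1, -10·s·t + 4·s]].
At the point, J = [[9.0000, 7.0000], [-4.0000, -12.0000]] (det J = -80.0000).
Solving J·Δ = −F gives Δ = (-1.2125, -0.0125).
Then the next iterate is (s, t)₁ = (0.7875, 0.9875).
Re-evaluating at (0.7875, 0.9875): F = (3.039652, -1.561709), so ‖F‖₂ = 3.4174.

3.4174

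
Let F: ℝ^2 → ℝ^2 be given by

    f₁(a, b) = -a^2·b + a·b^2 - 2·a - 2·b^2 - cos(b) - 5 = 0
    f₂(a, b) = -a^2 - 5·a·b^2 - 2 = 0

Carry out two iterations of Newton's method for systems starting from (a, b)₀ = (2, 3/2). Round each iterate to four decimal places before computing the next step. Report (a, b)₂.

(-1.8957, 0.1298)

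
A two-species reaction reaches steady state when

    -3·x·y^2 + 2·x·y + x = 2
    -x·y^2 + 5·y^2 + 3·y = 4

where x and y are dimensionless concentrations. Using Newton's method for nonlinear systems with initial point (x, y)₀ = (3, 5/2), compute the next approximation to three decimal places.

(3.246, 1.388)

At (3, 5/2): F = (-40.250, 16.000).
Jacobian J = [[-3·y^2 + 2·y + 1, -6·x·y + 2·x], [-y^2, -2·x·y + 10·y + 3]].
At the point, J = [[-12.750, -39.000], [-6.250, 13.000]] (det J = -409.500).
Solving J·Δ = −F gives Δ = (0.246, -1.112).
Then the next iterate is (x, y)₁ = (3.246, 1.388).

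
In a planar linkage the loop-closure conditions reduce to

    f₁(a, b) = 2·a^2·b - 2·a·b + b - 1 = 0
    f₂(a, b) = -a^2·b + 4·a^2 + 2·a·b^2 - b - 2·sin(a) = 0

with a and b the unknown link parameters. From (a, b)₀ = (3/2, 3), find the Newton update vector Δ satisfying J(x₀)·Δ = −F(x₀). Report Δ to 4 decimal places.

At (3/2, 3): F = (6.5000, 24.255010).
Jacobian J = [[4·a·b - 2·b, 2·a^2 - 2·a + 1], [-2·a·b + 8·a + 2·b^2 - 2·cos(a), -a^2 + 4·a·b - 1]].
At the point, J = [[12.0000, 2.5000], [20.858526, 14.7500]] (det J = 124.853686).
Solving J·Δ = −F gives Δ = (-0.2822, -1.2453).

(-0.2822, -1.2453)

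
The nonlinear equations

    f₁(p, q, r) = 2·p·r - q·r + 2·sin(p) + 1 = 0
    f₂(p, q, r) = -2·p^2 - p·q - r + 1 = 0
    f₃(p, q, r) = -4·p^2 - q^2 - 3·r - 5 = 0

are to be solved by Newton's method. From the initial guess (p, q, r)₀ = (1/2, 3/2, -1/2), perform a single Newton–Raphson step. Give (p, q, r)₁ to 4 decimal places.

At (1/2, 3/2, -1/2): F = (2.208851, 0.2500, -6.7500).
Jacobian J = [[2·r + 2·cos(p), -r, 2·p - q], [-4·p - q, -p, -1], [-8·p, -2·q, -3]].
At the point, J = [[0.755165, 0.5000, -0.5000], [-3.5000, -0.5000, -1.0000], [-4.0000, -3.0000, -3.0000]] (det J = -8.632748).
Solving J·Δ = −F gives Δ = (0.2895, -3.7455, 1.1095).
Then the next iterate is (p, q, r)₁ = (0.7895, -2.2455, 0.6095).

(0.7895, -2.2455, 0.6095)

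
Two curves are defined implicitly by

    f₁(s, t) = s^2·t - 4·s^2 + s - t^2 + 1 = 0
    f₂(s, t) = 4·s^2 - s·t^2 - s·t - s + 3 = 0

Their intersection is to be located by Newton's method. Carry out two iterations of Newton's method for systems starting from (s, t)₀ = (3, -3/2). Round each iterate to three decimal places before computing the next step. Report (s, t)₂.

At (3, -3/2): F = (-47.750, 33.750).
Jacobian J = [[2·s·t - 8·s + 1, s^2 - 2·t], [8·s - t^2 - t - 1, -2·s·t - s]].
At the point, J = [[-32.000, 12.000], [22.250, 6.000]] (det J = -459.000).
Solving J·Δ = −F gives Δ = (-1.507, -0.038).
Then the next iterate is (s, t)₁ = (1.493, -1.538).
Round to (1.493, -1.538) and repeat: F = (-12.21692, 9.18782), J = [[-15.53647, 5.30505], [10.11656, 3.09947]].
Δ = (-0.851, -0.188), so (s, t)₂ = (0.642, -1.726).

(0.642, -1.726)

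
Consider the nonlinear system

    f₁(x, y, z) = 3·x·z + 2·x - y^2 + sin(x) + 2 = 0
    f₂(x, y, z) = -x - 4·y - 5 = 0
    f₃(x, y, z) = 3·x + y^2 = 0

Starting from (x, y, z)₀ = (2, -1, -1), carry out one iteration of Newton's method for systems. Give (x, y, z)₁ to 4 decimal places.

At (2, -1, -1): F = (-0.090703, -3.0000, 7.0000).
Jacobian J = [[3·z + cos(x) + 2, -2·y, 3·x], [-1, -4, 0], [3, 2·y, 0]].
At the point, J = [[-1.416147, 2.0000, 6.0000], [-1.0000, -4.0000, 0.0000], [3.0000, -2.0000, 0.0000]] (det J = 84.0000).
Solving J·Δ = −F gives Δ = (-2.4286, -0.1429, -0.5105).
Then the next iterate is (x, y, z)₁ = (-0.4286, -1.1429, -1.5105).

(-0.4286, -1.1429, -1.5105)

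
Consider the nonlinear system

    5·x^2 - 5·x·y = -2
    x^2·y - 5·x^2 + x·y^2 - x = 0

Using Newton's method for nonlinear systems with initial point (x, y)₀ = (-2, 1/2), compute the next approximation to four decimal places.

At (-2, 1/2): F = (27.0000, -16.5000).
Jacobian J = [[10·x - 5·y, -5·x], [2·x·y - 10·x + y^2 - 1, x^2 + 2·x·y]].
At the point, J = [[-22.5000, 10.0000], [17.2500, 2.0000]] (det J = -217.5000).
Solving J·Δ = −F gives Δ = (1.0069, -0.4345).
Then the next iterate is (x, y)₁ = (-0.9931, 0.0655).

(-0.9931, 0.0655)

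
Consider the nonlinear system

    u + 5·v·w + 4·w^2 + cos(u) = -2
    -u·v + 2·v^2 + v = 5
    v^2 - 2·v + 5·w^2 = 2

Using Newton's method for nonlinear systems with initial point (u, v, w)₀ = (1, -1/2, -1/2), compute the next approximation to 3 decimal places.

(-2.914, -3.728, 1.537)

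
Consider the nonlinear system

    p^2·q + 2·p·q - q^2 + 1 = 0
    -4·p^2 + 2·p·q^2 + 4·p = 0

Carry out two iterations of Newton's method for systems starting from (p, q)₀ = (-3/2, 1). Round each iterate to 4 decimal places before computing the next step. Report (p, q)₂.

At (-3/2, 1): F = (-0.7500, -18.0000).
Jacobian J = [[2·p·q + 2·q, p^2 + 2·p - 2·q], [-8·p + 2·q^2 + 4, 4·p·q]].
At the point, J = [[-1.0000, -2.7500], [18.0000, -6.0000]] (det J = 55.5000).
Solving J·Δ = −F gives Δ = (0.8108, -0.5676).
Then the next iterate is (p, q)₁ = (-0.6892, 0.4324).
Round to (-0.6892, 0.4324) and repeat: F = (0.422399, -4.914506), J = [[0.268780, -1.768203], [9.887540, -1.192040]].
Δ = (0.5357, 0.3203), so (p, q)₂ = (-0.1535, 0.7527).

(-0.1535, 0.7527)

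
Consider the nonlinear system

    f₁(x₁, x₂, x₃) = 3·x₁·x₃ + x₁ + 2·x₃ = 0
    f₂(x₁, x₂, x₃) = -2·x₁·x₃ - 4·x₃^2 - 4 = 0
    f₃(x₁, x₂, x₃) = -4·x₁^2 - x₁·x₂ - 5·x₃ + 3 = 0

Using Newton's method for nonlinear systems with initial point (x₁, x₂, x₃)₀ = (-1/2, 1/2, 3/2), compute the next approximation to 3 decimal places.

(-0.449, 0.051, 0.441)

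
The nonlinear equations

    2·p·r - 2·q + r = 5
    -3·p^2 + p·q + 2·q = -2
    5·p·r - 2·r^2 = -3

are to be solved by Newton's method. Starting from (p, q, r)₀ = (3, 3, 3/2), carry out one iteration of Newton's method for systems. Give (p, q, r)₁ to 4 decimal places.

(0.6415, -2.0755, 1.1321)

At (3, 3, 3/2): F = (-0.5000, -10.0000, 21.0000).
Jacobian J = [[2·r, -2, 2·p + 1], [-6·p + q, p + 2, 0], [5·r, 0, 5·p - 4·r]].
At the point, J = [[3.0000, -2.0000, 7.0000], [-15.0000, 5.0000, 0.0000], [7.5000, 0.0000, 9.0000]] (det J = -397.5000).
Solving J·Δ = −F gives Δ = (-2.3585, -5.0755, -0.3679).
Then the next iterate is (p, q, r)₁ = (0.6415, -2.0755, 1.1321).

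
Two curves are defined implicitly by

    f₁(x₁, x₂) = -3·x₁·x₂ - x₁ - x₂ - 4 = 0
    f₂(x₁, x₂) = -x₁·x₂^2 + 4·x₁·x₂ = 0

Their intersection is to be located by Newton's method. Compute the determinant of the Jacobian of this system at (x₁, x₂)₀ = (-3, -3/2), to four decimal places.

J = [[-3·x₂ - 1, -3·x₁ - 1], [-x₂^2 + 4·x₂, -2·x₁·x₂ + 4·x₁]].
At the point, J = [[3.5000, 8.0000], [-8.2500, -21.0000]].
det J = -7.5000.

-7.5000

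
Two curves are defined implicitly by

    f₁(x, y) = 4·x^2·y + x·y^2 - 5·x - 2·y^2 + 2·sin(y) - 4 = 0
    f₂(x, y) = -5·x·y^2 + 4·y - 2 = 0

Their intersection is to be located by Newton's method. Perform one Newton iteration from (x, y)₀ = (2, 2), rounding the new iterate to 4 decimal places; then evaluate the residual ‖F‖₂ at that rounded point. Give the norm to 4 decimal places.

10.2791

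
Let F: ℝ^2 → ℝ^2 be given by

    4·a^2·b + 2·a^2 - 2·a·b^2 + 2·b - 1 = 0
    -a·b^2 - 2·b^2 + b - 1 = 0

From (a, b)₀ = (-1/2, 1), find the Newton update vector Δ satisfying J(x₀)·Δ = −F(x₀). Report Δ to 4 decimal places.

At (-1/2, 1): F = (3.5000, -1.5000).
Jacobian J = [[8·a·b + 4·a - 2·b^2, 4·a^2 - 4·a·b + 2], [-b^2, -2·a·b - 4·b + 1]].
At the point, J = [[-8.0000, 5.0000], [-1.0000, -2.0000]] (det J = 21.0000).
Solving J·Δ = −F gives Δ = (-0.0238, -0.7381).

(-0.0238, -0.7381)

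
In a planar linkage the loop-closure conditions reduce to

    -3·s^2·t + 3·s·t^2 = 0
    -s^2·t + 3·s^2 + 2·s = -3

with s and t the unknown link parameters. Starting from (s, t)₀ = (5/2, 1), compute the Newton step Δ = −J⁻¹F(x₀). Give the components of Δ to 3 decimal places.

At (5/2, 1): F = (-11.250, 20.500).
Jacobian J = [[-6·s·t + 3·t^2, -3·s^2 + 6·s·t], [-2·s·t + 6·s + 2, -s^2]].
At the point, J = [[-12.000, -3.750], [12.000, -6.250]] (det J = 120.000).
Solving J·Δ = −F gives Δ = (-1.227, 0.925).

(-1.227, 0.925)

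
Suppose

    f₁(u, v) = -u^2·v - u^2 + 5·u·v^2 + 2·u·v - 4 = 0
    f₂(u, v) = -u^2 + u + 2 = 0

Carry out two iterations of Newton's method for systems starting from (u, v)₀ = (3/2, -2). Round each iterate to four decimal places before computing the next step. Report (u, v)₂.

At (3/2, -2): F = (22.2500, 1.2500).
Jacobian J = [[-2·u·v - 2·u + 5·v^2 + 2·v, -u^2 + 10·u·v + 2·u], [-2·u + 1, 0]].
At the point, J = [[19.0000, -29.2500], [-2.0000, 0.0000]] (det J = -58.5000).
Solving J·Δ = −F gives Δ = (0.6250, 1.1667).
Then the next iterate is (u, v)₁ = (2.1250, -0.8333).
Round to (2.1250, -0.8333) and repeat: F = (-0.916398, -0.390625), J = [[1.096869, -17.973250], [-3.2500, 0.0000]].
Δ = (-0.1202, -0.0583), so (u, v)₂ = (2.0048, -0.8916).

(2.0048, -0.8916)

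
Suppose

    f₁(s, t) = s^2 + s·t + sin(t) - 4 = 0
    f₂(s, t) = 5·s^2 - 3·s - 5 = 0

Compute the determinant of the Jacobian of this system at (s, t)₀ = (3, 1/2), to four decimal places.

-104.6947

J = [[2·s + t, s + cos(t)], [10·s - 3, 0]].
At the point, J = [[6.5000, 3.877583], [27.0000, 0.0000]].
det J = -104.6947.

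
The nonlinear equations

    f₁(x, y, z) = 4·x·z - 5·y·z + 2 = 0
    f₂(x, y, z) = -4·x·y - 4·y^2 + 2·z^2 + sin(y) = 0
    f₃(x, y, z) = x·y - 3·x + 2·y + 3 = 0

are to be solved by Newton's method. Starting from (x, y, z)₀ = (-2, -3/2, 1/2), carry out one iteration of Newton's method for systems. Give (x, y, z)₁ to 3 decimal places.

At (-2, -3/2, 1/2): F = (1.750, -21.49749, 9.000).
Jacobian J = [[4·z, -5·z, 4·x - 5·y], [-4·y, -4·x - 8·y + cos(y), 4·z], [y - 3, x + 2, 0]].
At the point, J = [[2.000, -2.500, -0.500], [6.000, 20.07074, 2.000], [-4.500, 0.000, 0.000]] (det J = -22.65916).
Solving J·Δ = −F gives Δ = (2.000, -1.341, 18.204).
Then the next iterate is (x, y, z)₁ = (0.000, -2.841, 18.704).

(0.000, -2.841, 18.704)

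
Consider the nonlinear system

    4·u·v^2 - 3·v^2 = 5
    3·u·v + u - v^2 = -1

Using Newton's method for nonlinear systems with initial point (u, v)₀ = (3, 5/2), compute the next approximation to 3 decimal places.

At (3, 5/2): F = (51.250, 20.250).
Jacobian J = [[4·v^2, 8·u·v - 6·v], [3·v + 1, 3·u - 2·v]].
At the point, J = [[25.000, 45.000], [8.500, 4.000]] (det J = -282.500).
Solving J·Δ = −F gives Δ = (-2.500, 0.250).
Then the next iterate is (u, v)₁ = (0.500, 2.750).

(0.500, 2.750)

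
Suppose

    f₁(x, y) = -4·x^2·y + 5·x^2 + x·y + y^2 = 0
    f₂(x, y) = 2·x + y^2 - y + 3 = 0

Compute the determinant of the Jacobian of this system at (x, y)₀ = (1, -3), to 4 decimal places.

J = [[-8·x·y + 10·x + y, -4·x^2 + x + 2·y], [2, 2·y - 1]].
At the point, J = [[31.0000, -9.0000], [2.0000, -7.0000]].
det J = -199.0000.

-199.0000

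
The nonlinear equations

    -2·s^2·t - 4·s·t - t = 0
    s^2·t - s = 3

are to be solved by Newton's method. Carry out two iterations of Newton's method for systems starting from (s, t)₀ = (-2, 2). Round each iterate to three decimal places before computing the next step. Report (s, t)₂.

At (-2, 2): F = (-2.000, 7.000).
Jacobian J = [[-4·s·t - 4·t, -2·s^2 - 4·s - 1], [2·s·t - 1, s^2]].
At the point, J = [[8.000, -1.000], [-9.000, 4.000]] (det J = 23.000).
Solving J·Δ = −F gives Δ = (0.043, -1.652).
Then the next iterate is (s, t)₁ = (-1.957, 0.348).
Round to (-1.957, 0.348) and repeat: F = (-0.28943, 0.28979), J = [[1.33214, -0.83170], [-2.36207, 3.82985]].
Δ = (0.276, 0.095), so (s, t)₂ = (-1.681, 0.443).

(-1.681, 0.443)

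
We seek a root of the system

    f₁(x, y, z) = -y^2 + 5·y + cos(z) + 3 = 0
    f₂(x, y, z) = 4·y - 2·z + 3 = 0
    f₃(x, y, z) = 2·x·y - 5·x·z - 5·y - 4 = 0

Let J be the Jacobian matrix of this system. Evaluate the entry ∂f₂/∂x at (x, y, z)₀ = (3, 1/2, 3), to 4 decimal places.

0.0000

∂f₂/∂x = 0.
At (3, 1/2, 3) this is 0.0000.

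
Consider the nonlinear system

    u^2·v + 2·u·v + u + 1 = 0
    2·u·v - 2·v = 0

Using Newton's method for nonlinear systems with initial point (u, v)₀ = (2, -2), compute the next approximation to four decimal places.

At (2, -2): F = (-13.0000, -4.0000).
Jacobian J = [[2·u·v + 2·v + 1, u^2 + 2·u], [2·v, 2·u - 2]].
At the point, J = [[-11.0000, 8.0000], [-4.0000, 2.0000]] (det J = 10.0000).
Solving J·Δ = −F gives Δ = (-0.6000, 0.8000).
Then the next iterate is (u, v)₁ = (1.4000, -1.2000).

(1.4000, -1.2000)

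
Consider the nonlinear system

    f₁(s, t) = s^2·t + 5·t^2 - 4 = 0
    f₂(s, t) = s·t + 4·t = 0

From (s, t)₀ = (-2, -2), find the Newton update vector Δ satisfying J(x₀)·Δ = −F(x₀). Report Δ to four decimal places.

At (-2, -2): F = (8.0000, -4.0000).
Jacobian J = [[2·s·t, s^2 + 10·t], [t, s + 4]].
At the point, J = [[8.0000, -16.0000], [-2.0000, 2.0000]] (det J = -16.0000).
Solving J·Δ = −F gives Δ = (-3.0000, -1.0000).

(-3.0000, -1.0000)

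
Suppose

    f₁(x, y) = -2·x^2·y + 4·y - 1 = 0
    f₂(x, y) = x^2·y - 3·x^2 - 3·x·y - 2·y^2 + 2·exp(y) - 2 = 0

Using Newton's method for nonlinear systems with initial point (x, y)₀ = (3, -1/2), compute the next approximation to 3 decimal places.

At (3, -1/2): F = (6.000, -28.28694).
Jacobian J = [[-4·x·y, -2·x^2 + 4], [2·x·y - 6·x - 3·y, x^2 - 3·x - 4·y + 2·exp(y)]].
At the point, J = [[6.000, -14.000], [-19.500, 3.21306]] (det J = -253.72163).
Solving J·Δ = −F gives Δ = (-1.485, -0.208).
Then the next iterate is (x, y)₁ = (1.515, -0.708).

(1.515, -0.708)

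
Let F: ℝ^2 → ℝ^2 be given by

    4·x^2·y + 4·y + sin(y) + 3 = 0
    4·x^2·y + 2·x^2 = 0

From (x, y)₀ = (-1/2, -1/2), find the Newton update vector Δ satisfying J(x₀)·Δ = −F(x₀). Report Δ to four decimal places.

(-0.0103, 0.0000)

At (-1/2, -1/2): F = (0.020574, 0.0000).
Jacobian J = [[8·x·y, 4·x^2 + cos(y) + 4], [8·x·y + 4·x, 4·x^2]].
At the point, J = [[2.0000, 5.877583], [0.0000, 1.0000]] (det J = 2.0000).
Solving J·Δ = −F gives Δ = (-0.0103, 0.0000).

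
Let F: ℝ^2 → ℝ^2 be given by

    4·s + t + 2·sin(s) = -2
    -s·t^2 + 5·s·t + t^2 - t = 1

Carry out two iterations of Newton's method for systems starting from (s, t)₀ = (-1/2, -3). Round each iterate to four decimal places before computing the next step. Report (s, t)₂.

(-0.3714, 0.2275)

At (-1/2, -3): F = (-3.958851, 23.0000).
Jacobian J = [[2·cos(s) + 4, 1], [-t^2 + 5·t, -2·s·t + 5·s + 2·t - 1]].
At the point, J = [[5.755165, 1.0000], [-24.0000, -12.5000]] (det J = -47.939564).
Solving J·Δ = −F gives Δ = (0.5525, 0.7792).
Then the next iterate is (s, t)₁ = (0.0525, -2.2208).
Round to (0.0525, -2.2208) and repeat: F = (0.094152, 5.310865), J = [[5.997244, 1.0000], [-16.035953, -4.945916]].
Δ = (-0.4239, 2.4483), so (s, t)₂ = (-0.3714, 0.2275).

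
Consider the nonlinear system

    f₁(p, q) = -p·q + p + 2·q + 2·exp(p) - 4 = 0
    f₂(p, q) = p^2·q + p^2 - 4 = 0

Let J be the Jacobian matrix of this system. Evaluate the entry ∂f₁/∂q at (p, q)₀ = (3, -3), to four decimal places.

-1.0000

∂f₁/∂q = -p + 2.
At (3, -3) this is -1.0000.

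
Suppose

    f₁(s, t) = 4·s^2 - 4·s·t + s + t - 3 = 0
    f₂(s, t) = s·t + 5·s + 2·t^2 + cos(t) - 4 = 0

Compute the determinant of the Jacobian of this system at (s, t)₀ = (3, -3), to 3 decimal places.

-305.779

J = [[8·s - 4·t + 1, -4·s + 1], [t + 5, s + 4·t - sin(t)]].
At the point, J = [[37.000, -11.000], [2.000, -8.85888]].
det J = -305.779.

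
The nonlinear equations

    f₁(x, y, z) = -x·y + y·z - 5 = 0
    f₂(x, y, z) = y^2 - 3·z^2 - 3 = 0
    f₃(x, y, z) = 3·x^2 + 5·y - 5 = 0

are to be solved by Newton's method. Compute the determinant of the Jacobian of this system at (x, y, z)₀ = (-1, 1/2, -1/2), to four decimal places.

1.5000

J = [[-y, -x + z, y], [0, 2·y, -6·z], [6·x, 5, 0]].
At the point, J = [[-0.5000, 0.5000, 0.5000], [0.0000, 1.0000, 3.0000], [-6.0000, 5.0000, 0.0000]].
det J = 1.5000.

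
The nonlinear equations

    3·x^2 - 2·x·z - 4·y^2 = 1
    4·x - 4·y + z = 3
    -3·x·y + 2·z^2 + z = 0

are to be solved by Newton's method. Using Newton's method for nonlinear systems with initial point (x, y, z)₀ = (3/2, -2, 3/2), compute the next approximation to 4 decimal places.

(-0.1137, -0.4256, 1.7524)

At (3/2, -2, 3/2): F = (-14.7500, 12.5000, 15.0000).
Jacobian J = [[6·x - 2·z, -8·y, -2·x], [4, -4, 1], [-3·y, -3·x, 4·z + 1]].
At the point, J = [[6.0000, 16.0000, -3.0000], [4.0000, -4.0000, 1.0000], [6.0000, -4.5000, 7.0000]] (det J = -511.0000).
Solving J·Δ = −F gives Δ = (-1.6137, 1.5744, 0.2524).
Then the next iterate is (x, y, z)₁ = (-0.1137, -0.4256, 1.7524).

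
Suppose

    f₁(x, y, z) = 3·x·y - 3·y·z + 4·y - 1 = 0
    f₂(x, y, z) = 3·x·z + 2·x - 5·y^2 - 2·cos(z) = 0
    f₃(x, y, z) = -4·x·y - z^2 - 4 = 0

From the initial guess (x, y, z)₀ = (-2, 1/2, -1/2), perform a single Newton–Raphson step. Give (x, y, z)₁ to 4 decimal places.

(-1.7922, 0.6684, -1.1816)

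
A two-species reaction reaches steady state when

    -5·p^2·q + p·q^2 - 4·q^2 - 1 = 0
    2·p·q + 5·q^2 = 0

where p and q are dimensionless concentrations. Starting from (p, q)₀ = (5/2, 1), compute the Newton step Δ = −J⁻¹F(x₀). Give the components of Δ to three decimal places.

(-0.562, -0.592)

At (5/2, 1): F = (-33.750, 10.000).
Jacobian J = [[-10·p·q + q^2, -5·p^2 + 2·p·q - 8·q], [2·q, 2·p + 10·q]].
At the point, J = [[-24.000, -34.250], [2.000, 15.000]] (det J = -291.500).
Solving J·Δ = −F gives Δ = (-0.562, -0.592).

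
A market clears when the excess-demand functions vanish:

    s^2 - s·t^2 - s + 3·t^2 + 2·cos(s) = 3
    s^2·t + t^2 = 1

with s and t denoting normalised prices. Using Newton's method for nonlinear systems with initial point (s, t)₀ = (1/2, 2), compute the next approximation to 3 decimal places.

At (1/2, 2): F = (8.50517, 3.500).
Jacobian J = [[2·s - t^2 - 2·sin(s) - 1, -2·s·t + 6·t], [2·s·t, s^2 + 2·t]].
At the point, J = [[-4.95885, 10.000], [2.000, 4.250]] (det J = -41.07512).
Solving J·Δ = −F gives Δ = (0.028, -0.837).
Then the next iterate is (s, t)₁ = (0.528, 1.163).

(0.528, 1.163)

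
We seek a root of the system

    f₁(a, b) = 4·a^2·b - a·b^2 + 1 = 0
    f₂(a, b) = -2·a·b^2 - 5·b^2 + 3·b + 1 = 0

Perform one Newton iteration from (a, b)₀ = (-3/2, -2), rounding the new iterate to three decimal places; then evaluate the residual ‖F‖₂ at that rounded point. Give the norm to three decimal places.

2.356

At (-3/2, -2): F = (-11.000, -13.000).
Jacobian J = [[8·a·b - b^2, 4·a^2 - 2·a·b], [-2·b^2, -4·a·b - 10·b + 3]].
At the point, J = [[20.000, 3.000], [-8.000, 11.000]] (det J = 244.000).
Solving J·Δ = −F gives Δ = (0.336, 1.426).
Then the next iterate is (a, b)₁ = (-1.164, -0.574).
Re-evaluating at (-1.164, -0.574): F = (-1.72733, -1.60236), so ‖F‖₂ = 2.356.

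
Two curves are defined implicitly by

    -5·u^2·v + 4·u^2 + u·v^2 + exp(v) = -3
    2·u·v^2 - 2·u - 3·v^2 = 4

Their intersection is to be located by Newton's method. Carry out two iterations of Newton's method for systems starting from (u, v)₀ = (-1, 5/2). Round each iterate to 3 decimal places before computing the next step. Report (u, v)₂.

(-2.038, 0.325)

At (-1, 5/2): F = (0.43249, -33.250).
Jacobian J = [[-10·u·v + 8·u + v^2, -5·u^2 + 2·u·v + exp(v)], [2·v^2 - 2, 4·u·v - 6·v]].
At the point, J = [[23.250, 2.18249], [10.500, -25.000]] (det J = -604.16619).
Solving J·Δ = −F gives Δ = (0.102, -1.287).
Then the next iterate is (u, v)₁ = (-0.898, 1.213).
Round to (-0.898, 1.213) and repeat: F = (3.37705, -9.26069), J = [[5.18011, -2.84701], [0.94274, -11.63510]].
Δ = (-1.140, -0.888), so (u, v)₂ = (-2.038, 0.325).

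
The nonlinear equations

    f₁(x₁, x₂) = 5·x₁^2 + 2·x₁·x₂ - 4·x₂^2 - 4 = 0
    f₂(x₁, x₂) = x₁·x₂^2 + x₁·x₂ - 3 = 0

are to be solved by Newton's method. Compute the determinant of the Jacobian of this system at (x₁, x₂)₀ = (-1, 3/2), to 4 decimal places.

J = [[10·x₁ + 2·x₂, 2·x₁ - 8·x₂], [x₂^2 + x₂, 2·x₁·x₂ + x₁]].
At the point, J = [[-7.0000, -14.0000], [3.7500, -4.0000]].
det J = 80.5000.

80.5000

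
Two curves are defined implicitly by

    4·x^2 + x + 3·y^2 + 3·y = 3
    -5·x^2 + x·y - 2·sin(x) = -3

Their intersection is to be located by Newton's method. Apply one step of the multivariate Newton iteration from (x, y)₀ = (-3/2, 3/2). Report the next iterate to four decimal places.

(-1.0638, 0.5874)

At (-3/2, 3/2): F = (15.7500, -8.505010).
Jacobian J = [[8·x + 1, 6·y + 3], [-10·x + y - 2·cos(x), x]].
At the point, J = [[-11.0000, 12.0000], [16.358526, -1.5000]] (det J = -179.802307).
Solving J·Δ = −F gives Δ = (0.4362, -0.9126).
Then the next iterate is (x, y)₁ = (-1.0638, 0.5874).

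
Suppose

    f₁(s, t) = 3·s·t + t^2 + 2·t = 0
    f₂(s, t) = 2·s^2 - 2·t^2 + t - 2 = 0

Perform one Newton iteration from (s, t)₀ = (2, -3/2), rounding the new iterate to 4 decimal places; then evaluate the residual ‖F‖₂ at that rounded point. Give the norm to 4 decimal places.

At (2, -3/2): F = (-9.7500, 0.0000).
Jacobian J = [[3·t, 3·s + 2·t + 2], [4·s, -4·t + 1]].
At the point, J = [[-4.5000, 5.0000], [8.0000, 7.0000]] (det J = -71.5000).
Solving J·Δ = −F gives Δ = (-0.9545, 1.0909).
Then the next iterate is (s, t)₁ = (1.0455, -0.4091).
Re-evaluating at (1.0455, -0.4091): F = (-1.933979, -0.557685), so ‖F‖₂ = 2.0128.

2.0128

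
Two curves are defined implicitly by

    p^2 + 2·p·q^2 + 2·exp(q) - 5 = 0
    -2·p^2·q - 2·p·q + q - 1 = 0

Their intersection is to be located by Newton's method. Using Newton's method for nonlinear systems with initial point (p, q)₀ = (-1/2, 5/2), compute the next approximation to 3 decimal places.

At (-1/2, 5/2): F = (13.36499, 2.750).
Jacobian J = [[2·p + 2·q^2, 4·p·q + 2·exp(q)], [-4·p·q - 2·q, -2·p^2 - 2·p + 1]].
At the point, J = [[11.500, 19.36499], [0.000, 1.500]] (det J = 17.250).
Solving J·Δ = −F gives Δ = (1.925, -1.833).
Then the next iterate is (p, q)₁ = (1.425, 0.667).

(1.425, 0.667)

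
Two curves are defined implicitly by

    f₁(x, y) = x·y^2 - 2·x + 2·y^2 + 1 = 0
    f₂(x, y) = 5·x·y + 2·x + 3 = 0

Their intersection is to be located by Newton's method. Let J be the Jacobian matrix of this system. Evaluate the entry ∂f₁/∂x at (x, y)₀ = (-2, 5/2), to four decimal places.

4.2500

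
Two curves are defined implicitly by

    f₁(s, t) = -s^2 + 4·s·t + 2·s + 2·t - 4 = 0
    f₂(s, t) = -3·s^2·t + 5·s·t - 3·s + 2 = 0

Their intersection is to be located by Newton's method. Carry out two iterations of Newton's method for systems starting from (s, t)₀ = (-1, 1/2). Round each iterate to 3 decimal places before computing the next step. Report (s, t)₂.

(1.071, 0.084)

At (-1, 1/2): F = (-8.000, 1.000).
Jacobian J = [[-2·s + 4·t + 2, 4·s + 2], [-6·s·t + 5·t - 3, -3·s^2 + 5·s]].
At the point, J = [[6.000, -2.000], [2.500, -8.000]] (det J = -43.000).
Solving J·Δ = −F gives Δ = (1.535, 0.605).
Then the next iterate is (s, t)₁ = (0.535, 1.105).
Round to (0.535, 1.105) and repeat: F = (1.35848, 2.40204), J = [[5.350, 4.140], [-1.02205, 1.81633]].
Δ = (0.536, -1.021), so (s, t)₂ = (1.071, 0.084).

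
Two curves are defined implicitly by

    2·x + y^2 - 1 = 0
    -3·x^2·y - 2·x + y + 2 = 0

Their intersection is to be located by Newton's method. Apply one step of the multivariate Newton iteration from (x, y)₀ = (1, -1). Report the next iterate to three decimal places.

(1.000, 0.000)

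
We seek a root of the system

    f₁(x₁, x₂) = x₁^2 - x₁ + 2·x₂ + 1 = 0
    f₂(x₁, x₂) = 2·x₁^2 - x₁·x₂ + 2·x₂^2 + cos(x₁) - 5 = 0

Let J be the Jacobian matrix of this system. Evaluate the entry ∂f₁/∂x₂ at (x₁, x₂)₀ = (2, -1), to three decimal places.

∂f₁/∂x₂ = 2.
At (2, -1) this is 2.000.

2.000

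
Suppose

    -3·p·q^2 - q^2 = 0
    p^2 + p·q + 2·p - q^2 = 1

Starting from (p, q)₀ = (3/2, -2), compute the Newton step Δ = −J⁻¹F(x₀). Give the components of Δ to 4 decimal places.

At (3/2, -2): F = (-22.0000, -2.7500).
Jacobian J = [[-3·q^2, -6·p·q - 2·q], [2·p + q + 2, p - 2·q]].
At the point, J = [[-12.0000, 22.0000], [3.0000, 5.5000]] (det J = -132.0000).
Solving J·Δ = −F gives Δ = (-0.4583, 0.7500).

(-0.4583, 0.7500)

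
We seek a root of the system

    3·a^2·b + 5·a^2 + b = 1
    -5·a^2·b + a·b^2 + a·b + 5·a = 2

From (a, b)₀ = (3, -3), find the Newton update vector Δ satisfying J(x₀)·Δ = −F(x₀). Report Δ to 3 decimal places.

At (3, -3): F = (-40.000, 166.000).
Jacobian J = [[6·a·b + 10·a, 3·a^2 + 1], [-10·a·b + b^2 + b + 5, -5·a^2 + 2·a·b + a]].
At the point, J = [[-24.000, 28.000], [101.000, -60.000]] (det J = -1388.000).
Solving J·Δ = −F gives Δ = (-1.620, 0.040).

(-1.620, 0.040)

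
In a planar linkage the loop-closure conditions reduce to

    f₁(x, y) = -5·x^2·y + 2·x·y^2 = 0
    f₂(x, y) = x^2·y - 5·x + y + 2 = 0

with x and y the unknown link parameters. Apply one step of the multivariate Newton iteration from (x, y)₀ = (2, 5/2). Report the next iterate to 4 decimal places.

(1.3333, 2.2667)

At (2, 5/2): F = (-25.0000, 4.5000).
Jacobian J = [[-10·x·y + 2·y^2, -5·x^2 + 4·x·y], [2·x·y - 5, x^2 + 1]].
At the point, J = [[-37.5000, 0.0000], [5.0000, 5.0000]] (det J = -187.5000).
Solving J·Δ = −F gives Δ = (-0.6667, -0.2333).
Then the next iterate is (x, y)₁ = (1.3333, 2.2667).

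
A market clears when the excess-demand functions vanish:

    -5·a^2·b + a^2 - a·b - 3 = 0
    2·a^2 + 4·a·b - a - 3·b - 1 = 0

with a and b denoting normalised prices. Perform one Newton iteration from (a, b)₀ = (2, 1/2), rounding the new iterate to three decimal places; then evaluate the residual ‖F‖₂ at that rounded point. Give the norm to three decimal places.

4.111

At (2, 1/2): F = (-10.000, 7.500).
Jacobian J = [[-10·a·b + 2·a - b, -5·a^2 - a], [4·a + 4·b - 1, 4·a - 3]].
At the point, J = [[-6.500, -22.000], [9.000, 5.000]] (det J = 165.500).
Solving J·Δ = −F gives Δ = (-0.695, -0.249).
Then the next iterate is (a, b)₁ = (1.305, 0.251).
Re-evaluating at (1.305, 0.251): F = (-3.76183, 1.65827), so ‖F‖₂ = 4.111.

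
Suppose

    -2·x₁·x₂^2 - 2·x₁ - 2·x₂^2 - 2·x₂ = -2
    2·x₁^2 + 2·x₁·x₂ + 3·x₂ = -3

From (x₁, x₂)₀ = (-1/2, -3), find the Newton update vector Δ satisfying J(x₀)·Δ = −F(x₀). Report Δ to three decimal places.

(1.250, 6.250)

At (-1/2, -3): F = (0.000, -2.500).
Jacobian J = [[-2·x₂^2 - 2, -4·x₁·x₂ - 4·x₂ - 2], [4·x₁ + 2·x₂, 2·x₁ + 3]].
At the point, J = [[-20.000, 4.000], [-8.000, 2.000]] (det J = -8.000).
Solving J·Δ = −F gives Δ = (1.250, 6.250).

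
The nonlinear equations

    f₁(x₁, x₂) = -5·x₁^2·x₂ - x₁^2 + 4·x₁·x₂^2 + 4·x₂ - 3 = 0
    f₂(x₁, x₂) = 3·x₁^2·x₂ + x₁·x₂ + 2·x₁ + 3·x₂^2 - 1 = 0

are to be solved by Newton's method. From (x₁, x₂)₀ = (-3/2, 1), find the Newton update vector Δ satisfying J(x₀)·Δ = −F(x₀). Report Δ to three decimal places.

(0.957, 0.133)

At (-3/2, 1): F = (-18.500, 4.250).
Jacobian J = [[-10·x₁·x₂ - 2·x₁ + 4·x₂^2, -5·x₁^2 + 8·x₁·x₂ + 4], [6·x₁·x₂ + x₂ + 2, 3·x₁^2 + x₁ + 6·x₂]].
At the point, J = [[22.000, -19.250], [-6.000, 11.250]] (det J = 132.000).
Solving J·Δ = −F gives Δ = (0.957, 0.133).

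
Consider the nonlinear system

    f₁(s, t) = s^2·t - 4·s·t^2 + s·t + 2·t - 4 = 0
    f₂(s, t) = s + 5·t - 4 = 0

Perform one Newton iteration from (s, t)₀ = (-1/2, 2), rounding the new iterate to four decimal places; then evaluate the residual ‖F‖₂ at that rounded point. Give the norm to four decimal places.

0.0495

At (-1/2, 2): F = (7.5000, 5.5000).
Jacobian J = [[2·s·t - 4·t^2 + t, s^2 - 8·s·t + s + 2], [1, 5]].
At the point, J = [[-16.0000, 9.7500], [1.0000, 5.0000]] (det J = -89.7500).
Solving J·Δ = −F gives Δ = (-0.1797, -1.0641).
Then the next iterate is (s, t)₁ = (-0.6797, 0.9359).
Re-evaluating at (-0.6797, 0.9359): F = (0.049468, -0.0002), so ‖F‖₂ = 0.0495.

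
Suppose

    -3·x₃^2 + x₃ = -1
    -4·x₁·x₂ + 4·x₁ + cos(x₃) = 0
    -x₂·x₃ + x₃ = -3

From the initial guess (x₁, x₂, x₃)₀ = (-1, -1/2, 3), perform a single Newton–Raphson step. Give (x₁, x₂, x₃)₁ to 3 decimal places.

(-1.083, 1.324, 1.647)

At (-1, -1/2, 3): F = (-23.000, -6.98999, 7.500).
Jacobian J = [[0, 0, -6·x₃ + 1], [-4·x₂ + 4, -4·x₁, -sin(x₃)], [0, -x₃, -x₂ + 1]].
At the point, J = [[0.000, 0.000, -17.000], [6.000, 4.000, -0.14112], [0.000, -3.000, 1.500]] (det J = 306.000).
Solving J·Δ = −F gives Δ = (-0.083, 1.824, -1.353).
Then the next iterate is (x₁, x₂, x₃)₁ = (-1.083, 1.324, 1.647).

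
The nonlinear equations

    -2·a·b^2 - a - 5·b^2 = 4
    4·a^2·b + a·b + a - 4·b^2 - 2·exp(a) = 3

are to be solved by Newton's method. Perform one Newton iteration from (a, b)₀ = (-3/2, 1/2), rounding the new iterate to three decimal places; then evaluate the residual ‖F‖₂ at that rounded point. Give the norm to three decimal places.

11.833

At (-3/2, 1/2): F = (-3.000, -2.19626).
Jacobian J = [[-2·b^2 - 1, -4·a·b - 10·b], [8·a·b + b - 2·exp(a) + 1, 4·a^2 + a - 8·b]].
At the point, J = [[-1.500, -2.000], [-4.94626, 3.500]] (det J = -15.14252).
Solving J·Δ = −F gives Δ = (-0.983, -0.762).
Then the next iterate is (a, b)₁ = (-2.483, -0.262).
Re-evaluating at (-2.483, -0.262): F = (-1.51933, -11.73524), so ‖F‖₂ = 11.833.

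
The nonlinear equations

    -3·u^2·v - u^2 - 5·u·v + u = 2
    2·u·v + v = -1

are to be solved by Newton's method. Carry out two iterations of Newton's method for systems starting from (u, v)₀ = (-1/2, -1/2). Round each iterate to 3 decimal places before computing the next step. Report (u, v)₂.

(0.684, -0.474)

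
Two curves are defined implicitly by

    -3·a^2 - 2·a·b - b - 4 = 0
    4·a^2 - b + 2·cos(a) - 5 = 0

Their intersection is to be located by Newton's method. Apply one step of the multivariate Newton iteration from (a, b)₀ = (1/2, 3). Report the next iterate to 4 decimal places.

(0.4827, -2.2973)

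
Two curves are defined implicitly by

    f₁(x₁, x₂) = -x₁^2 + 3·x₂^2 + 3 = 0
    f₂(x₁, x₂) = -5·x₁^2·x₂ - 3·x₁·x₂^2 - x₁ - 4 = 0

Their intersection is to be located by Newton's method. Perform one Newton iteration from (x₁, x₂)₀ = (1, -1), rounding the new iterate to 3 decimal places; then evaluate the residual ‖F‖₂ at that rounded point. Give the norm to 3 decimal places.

3.228

At (1, -1): F = (5.000, -3.000).
Jacobian J = [[-2·x₁, 6·x₂], [-10·x₁·x₂ - 3·x₂^2 - 1, -5·x₁^2 - 6·x₁·x₂]].
At the point, J = [[-2.000, -6.000], [6.000, 1.000]] (det J = 34.000).
Solving J·Δ = −F gives Δ = (0.382, 0.706).
Then the next iterate is (x₁, x₂)₁ = (1.382, -0.294).
Re-evaluating at (1.382, -0.294): F = (1.34938, -2.93278), so ‖F‖₂ = 3.228.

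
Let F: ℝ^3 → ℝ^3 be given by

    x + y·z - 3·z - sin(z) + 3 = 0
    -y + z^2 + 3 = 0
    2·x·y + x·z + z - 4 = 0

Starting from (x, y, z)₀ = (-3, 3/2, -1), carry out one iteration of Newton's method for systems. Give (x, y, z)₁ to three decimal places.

At (-3, 3/2, -1): F = (2.34147, 2.500, -11.000).
Jacobian J = [[1, z, y - cos(z) - 3], [0, -1, 2·z], [2·y + z, 2·x, x + 1]].
At the point, J = [[1.000, -1.000, -2.04030], [0.000, -1.000, -2.000], [2.000, -6.000, -2.000]] (det J = -10.08060).
Solving J·Δ = −F gives Δ = (0.261, -2.596, 2.548).
Then the next iterate is (x, y, z)₁ = (-2.739, -1.096, 1.548).

(-2.739, -1.096, 1.548)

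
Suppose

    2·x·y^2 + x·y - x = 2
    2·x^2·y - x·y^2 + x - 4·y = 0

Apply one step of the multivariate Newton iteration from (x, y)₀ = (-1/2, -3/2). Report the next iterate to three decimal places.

(-0.478, -0.317)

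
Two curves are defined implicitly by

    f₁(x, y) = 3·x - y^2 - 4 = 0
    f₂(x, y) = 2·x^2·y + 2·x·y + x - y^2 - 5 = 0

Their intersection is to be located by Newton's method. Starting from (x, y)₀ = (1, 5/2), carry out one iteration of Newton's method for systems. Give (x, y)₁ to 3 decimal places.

(0.922, 1.003)

At (1, 5/2): F = (-7.250, -0.250).
Jacobian J = [[3, -2·y], [4·x·y + 2·y + 1, 2·x^2 + 2·x - 2·y]].
At the point, J = [[3.000, -5.000], [16.000, -1.000]] (det J = 77.000).
Solving J·Δ = −F gives Δ = (-0.078, -1.497).
Then the next iterate is (x, y)₁ = (0.922, 1.003).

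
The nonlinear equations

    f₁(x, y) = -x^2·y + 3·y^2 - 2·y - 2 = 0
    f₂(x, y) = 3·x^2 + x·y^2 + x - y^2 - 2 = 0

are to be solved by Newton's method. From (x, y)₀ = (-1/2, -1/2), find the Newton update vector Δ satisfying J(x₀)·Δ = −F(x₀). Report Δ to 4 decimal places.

At (-1/2, -1/2): F = (-0.1250, -2.1250).
Jacobian J = [[-2·x·y, -x^2 + 6·y - 2], [6·x + y^2 + 1, 2·x·y - 2·y]].
At the point, J = [[-0.5000, -5.2500], [-1.7500, 1.5000]] (det J = -9.9375).
Solving J·Δ = −F gives Δ = (-1.1415, 0.0849).

(-1.1415, 0.0849)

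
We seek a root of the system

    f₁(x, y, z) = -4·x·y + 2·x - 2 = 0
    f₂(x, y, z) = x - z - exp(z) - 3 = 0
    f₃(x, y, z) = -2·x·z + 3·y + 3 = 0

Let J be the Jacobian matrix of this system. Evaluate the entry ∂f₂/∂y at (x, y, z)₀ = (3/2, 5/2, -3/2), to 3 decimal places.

0.000

∂f₂/∂y = 0.
At (3/2, 5/2, -3/2) this is 0.000.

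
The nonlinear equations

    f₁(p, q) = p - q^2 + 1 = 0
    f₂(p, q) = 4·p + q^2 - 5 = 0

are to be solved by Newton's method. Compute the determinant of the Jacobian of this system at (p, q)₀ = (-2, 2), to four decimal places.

J = [[1, -2·q], [4, 2·q]].
At the point, J = [[1.0000, -4.0000], [4.0000, 4.0000]].
det J = 20.0000.

20.0000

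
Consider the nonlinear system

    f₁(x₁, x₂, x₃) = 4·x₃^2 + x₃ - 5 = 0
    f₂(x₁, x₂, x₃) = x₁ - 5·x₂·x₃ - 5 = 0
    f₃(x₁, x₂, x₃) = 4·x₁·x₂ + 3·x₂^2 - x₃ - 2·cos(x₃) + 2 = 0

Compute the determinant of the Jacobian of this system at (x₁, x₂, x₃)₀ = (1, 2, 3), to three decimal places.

J = [[0, 0, 8·x₃ + 1], [1, -5·x₃, -5·x₂], [4·x₂, 4·x₁ + 6·x₂, 2·sin(x₃) - 1]].
At the point, J = [[0.000, 0.000, 25.000], [1.000, -15.000, -10.000], [8.000, 16.000, -0.71776]].
det J = 3400.000.

3400.000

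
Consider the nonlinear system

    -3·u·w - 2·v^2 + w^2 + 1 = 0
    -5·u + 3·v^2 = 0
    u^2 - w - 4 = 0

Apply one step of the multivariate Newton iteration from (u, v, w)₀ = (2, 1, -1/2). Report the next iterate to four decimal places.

At (2, 1, -1/2): F = (2.2500, -7.0000, 0.5000).
Jacobian J = [[-3·w, -4·v, -3·u + 2·w], [-5, 6·v, 0], [2·u, 0, -1]].
At the point, J = [[1.5000, -4.0000, -7.0000], [-5.0000, 6.0000, 0.0000], [4.0000, 0.0000, -1.0000]] (det J = 179.0000).
Solving J·Δ = −F gives Δ = (-0.1983, 1.0014, -0.2933).
Then the next iterate is (u, v, w)₁ = (1.8017, 2.0014, -0.7933).

(1.8017, 2.0014, -0.7933)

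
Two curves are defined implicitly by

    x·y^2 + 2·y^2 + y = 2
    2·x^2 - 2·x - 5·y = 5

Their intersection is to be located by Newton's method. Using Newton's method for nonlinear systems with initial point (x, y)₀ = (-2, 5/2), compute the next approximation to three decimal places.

At (-2, 5/2): F = (0.500, -5.500).
Jacobian J = [[y^2, 2·x·y + 4·y + 1], [4·x - 2, -5]].
At the point, J = [[6.250, 1.000], [-10.000, -5.000]] (det J = -21.250).
Solving J·Δ = −F gives Δ = (0.141, -1.382).
Then the next iterate is (x, y)₁ = (-1.859, 1.118).

(-1.859, 1.118)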